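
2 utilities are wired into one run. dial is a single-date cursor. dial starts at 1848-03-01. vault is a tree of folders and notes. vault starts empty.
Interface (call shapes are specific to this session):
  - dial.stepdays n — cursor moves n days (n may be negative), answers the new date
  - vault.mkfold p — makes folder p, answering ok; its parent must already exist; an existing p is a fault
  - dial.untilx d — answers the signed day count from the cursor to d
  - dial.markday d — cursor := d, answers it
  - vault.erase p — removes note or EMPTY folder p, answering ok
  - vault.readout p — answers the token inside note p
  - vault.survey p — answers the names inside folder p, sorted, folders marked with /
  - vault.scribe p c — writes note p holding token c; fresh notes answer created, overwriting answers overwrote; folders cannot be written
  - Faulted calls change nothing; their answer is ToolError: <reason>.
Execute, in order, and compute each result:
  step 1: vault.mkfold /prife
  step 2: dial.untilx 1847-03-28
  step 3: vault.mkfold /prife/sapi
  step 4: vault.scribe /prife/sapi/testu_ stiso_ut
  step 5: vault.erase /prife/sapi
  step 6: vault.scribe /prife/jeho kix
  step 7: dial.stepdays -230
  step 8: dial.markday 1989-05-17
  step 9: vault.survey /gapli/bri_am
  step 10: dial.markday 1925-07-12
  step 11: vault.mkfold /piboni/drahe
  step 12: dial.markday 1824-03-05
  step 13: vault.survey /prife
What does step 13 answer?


CALL vault.mkfold[p→/prife]
RET  ok
CALL dial.untilx[d→1847-03-28]
RET  -339
CALL vault.mkfold[p→/prife/sapi]
RET  ok
CALL vault.scribe[p→/prife/sapi/testu_; c→stiso_ut]
RET  created
CALL vault.erase[p→/prife/sapi]
RET  ToolError: not empty
CALL vault.scribe[p→/prife/jeho; c→kix]
RET  created
CALL dial.stepdays[n→-230]
RET  1847-07-15
CALL dial.markday[d→1989-05-17]
RET  1989-05-17
CALL vault.survey[p→/gapli/bri_am]
RET  ToolError: not found
CALL dial.markday[d→1925-07-12]
RET  1925-07-12
CALL vault.mkfold[p→/piboni/drahe]
RET  ToolError: no parent
CALL dial.markday[d→1824-03-05]
RET  1824-03-05
CALL vault.survey[p→/prife]
RET  [jeho, sapi/]

Answer: [jeho, sapi/]


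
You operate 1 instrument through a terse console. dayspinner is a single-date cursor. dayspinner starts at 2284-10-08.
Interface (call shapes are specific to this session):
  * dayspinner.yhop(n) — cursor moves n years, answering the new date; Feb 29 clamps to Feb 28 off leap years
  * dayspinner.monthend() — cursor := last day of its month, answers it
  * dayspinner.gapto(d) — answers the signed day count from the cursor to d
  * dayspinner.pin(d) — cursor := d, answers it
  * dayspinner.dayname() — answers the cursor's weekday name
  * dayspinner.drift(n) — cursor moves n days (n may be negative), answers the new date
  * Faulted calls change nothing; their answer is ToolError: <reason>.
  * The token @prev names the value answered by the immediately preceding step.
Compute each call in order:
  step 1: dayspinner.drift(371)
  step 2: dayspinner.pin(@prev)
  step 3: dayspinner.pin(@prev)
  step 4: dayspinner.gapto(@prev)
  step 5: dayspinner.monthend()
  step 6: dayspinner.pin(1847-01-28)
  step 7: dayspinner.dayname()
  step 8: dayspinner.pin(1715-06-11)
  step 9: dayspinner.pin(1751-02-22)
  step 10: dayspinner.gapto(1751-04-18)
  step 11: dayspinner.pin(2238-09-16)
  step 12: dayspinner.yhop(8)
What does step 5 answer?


Invoking dayspinner.drift passing n→371, and observe 2285-10-14.
Now I run dayspinner.pin passing d→@prev, yielding 2285-10-14.
Calling dayspinner.pin passing d→@prev: 2285-10-14.
I call dayspinner.gapto passing d→@prev, and see 0.
Now I run dayspinner.monthend: 2285-10-31.
I run dayspinner.pin passing d→1847-01-28, and observe 1847-01-28.
Then dayspinner.dayname, — result: Thursday.
I try dayspinner.pin passing d→1715-06-11, and observe 1715-06-11.
I call dayspinner.pin passing d→1751-02-22, — result: 1751-02-22.
Using dayspinner.gapto passing d→1751-04-18, → 55.
I run dayspinner.pin passing d→2238-09-16, and get 2238-09-16.
I invoke dayspinner.yhop passing n→8, and get 2246-09-16.

Answer: 2285-10-31


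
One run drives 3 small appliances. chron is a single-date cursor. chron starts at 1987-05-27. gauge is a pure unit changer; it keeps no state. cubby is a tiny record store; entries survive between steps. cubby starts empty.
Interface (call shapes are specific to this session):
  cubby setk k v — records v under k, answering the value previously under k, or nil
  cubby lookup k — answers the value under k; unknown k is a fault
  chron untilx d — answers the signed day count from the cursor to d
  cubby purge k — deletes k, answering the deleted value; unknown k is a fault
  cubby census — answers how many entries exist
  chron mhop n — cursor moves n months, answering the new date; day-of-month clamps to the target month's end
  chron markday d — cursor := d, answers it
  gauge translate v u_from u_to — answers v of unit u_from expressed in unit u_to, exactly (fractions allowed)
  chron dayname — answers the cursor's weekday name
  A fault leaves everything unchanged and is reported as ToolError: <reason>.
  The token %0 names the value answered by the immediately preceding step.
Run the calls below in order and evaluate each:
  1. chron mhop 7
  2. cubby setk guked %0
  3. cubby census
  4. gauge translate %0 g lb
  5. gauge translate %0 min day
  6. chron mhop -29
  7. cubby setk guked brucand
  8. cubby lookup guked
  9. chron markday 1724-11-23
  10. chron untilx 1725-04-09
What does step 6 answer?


Answer: 1985-07-27

Derivation:
> chron mhop n='7'
  1987-12-27
> cubby setk k='guked' v='%0'
  nil
> cubby census
  1
> gauge translate v='%0' u_from='g' u_to='lb'
  100000/45359237
> gauge translate v='%0' u_from='min' u_to='day'
  625/408233133
> chron mhop n='-29'
  1985-07-27
> cubby setk k='guked' v='brucand'
  1987-12-27
> cubby lookup k='guked'
  brucand
> chron markday d='1724-11-23'
  1724-11-23
> chron untilx d='1725-04-09'
  137


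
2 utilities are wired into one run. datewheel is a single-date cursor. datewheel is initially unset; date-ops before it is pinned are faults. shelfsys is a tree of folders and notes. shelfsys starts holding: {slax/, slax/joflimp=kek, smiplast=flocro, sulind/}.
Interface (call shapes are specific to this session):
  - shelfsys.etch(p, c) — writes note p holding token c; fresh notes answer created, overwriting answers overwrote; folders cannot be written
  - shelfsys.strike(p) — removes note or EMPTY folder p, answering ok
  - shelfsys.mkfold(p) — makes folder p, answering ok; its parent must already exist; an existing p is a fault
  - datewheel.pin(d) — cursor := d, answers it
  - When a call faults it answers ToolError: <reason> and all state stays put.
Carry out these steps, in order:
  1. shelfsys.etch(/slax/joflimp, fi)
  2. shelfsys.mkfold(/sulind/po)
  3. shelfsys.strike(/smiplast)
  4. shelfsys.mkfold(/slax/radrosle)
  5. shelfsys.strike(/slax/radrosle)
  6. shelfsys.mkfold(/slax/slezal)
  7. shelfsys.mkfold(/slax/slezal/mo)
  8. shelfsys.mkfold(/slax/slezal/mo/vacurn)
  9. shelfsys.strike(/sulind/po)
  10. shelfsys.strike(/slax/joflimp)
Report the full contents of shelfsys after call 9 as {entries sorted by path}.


[in] shelfsys.etch p=/slax/joflimp c=fi
:: overwrote
[in] shelfsys.mkfold p=/sulind/po
:: ok
[in] shelfsys.strike p=/smiplast
:: ok
[in] shelfsys.mkfold p=/slax/radrosle
:: ok
[in] shelfsys.strike p=/slax/radrosle
:: ok
[in] shelfsys.mkfold p=/slax/slezal
:: ok
[in] shelfsys.mkfold p=/slax/slezal/mo
:: ok
[in] shelfsys.mkfold p=/slax/slezal/mo/vacurn
:: ok
[in] shelfsys.strike p=/sulind/po
:: ok
[in] shelfsys.strike p=/slax/joflimp
:: ok

Answer: {slax/, slax/joflimp=fi, slax/slezal/, slax/slezal/mo/, slax/slezal/mo/vacurn/, sulind/}


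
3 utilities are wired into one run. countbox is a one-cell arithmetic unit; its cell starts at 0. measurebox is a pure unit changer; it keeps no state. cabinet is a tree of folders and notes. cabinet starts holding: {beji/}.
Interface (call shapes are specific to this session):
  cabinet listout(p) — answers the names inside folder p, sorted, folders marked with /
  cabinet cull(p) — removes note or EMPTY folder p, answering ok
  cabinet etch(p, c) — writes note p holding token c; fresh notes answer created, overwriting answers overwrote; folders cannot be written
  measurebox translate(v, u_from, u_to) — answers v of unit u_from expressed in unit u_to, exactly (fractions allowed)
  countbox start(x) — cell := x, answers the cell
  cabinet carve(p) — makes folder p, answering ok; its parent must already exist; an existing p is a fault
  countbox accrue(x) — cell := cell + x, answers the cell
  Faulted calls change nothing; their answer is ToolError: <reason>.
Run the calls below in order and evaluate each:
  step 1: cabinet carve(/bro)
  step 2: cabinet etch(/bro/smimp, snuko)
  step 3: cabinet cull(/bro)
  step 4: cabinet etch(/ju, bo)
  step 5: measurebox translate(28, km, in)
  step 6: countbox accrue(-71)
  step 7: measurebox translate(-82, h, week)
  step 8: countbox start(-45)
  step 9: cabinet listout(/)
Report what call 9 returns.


% 1. cabinet carve(p: /bro) -> ok
% 2. cabinet etch(p: /bro/smimp, c: snuko) -> created
% 3. cabinet cull(p: /bro) -> ToolError: not empty
% 4. cabinet etch(p: /ju, c: bo) -> created
% 5. measurebox translate(v: 28, u_from: km, u_to: in) -> 140000000/127
% 6. countbox accrue(x: -71) -> -71
% 7. measurebox translate(v: -82, u_from: h, u_to: week) -> -41/84
% 8. countbox start(x: -45) -> -45
% 9. cabinet listout(p: /) -> [beji/, bro/, ju]

Answer: [beji/, bro/, ju]


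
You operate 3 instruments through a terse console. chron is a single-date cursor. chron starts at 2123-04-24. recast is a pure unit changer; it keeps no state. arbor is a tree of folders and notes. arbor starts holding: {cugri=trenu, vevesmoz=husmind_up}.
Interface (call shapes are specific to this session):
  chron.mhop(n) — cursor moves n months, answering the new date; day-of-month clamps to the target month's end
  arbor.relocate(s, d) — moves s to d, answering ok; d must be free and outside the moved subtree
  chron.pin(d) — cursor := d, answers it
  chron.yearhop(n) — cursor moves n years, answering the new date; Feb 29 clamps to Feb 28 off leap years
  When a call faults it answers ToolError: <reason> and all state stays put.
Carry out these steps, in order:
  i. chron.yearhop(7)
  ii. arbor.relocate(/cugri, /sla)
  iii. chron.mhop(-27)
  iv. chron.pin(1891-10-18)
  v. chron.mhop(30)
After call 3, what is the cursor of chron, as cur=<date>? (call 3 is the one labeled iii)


% chron.yearhop n→7
[out] 2130-04-24
% arbor.relocate s→/cugri d→/sla
[out] ok
% chron.mhop n→-27
[out] 2128-01-24
% chron.pin d→1891-10-18
[out] 1891-10-18
% chron.mhop n→30
[out] 1894-04-18

Answer: cur=2128-01-24


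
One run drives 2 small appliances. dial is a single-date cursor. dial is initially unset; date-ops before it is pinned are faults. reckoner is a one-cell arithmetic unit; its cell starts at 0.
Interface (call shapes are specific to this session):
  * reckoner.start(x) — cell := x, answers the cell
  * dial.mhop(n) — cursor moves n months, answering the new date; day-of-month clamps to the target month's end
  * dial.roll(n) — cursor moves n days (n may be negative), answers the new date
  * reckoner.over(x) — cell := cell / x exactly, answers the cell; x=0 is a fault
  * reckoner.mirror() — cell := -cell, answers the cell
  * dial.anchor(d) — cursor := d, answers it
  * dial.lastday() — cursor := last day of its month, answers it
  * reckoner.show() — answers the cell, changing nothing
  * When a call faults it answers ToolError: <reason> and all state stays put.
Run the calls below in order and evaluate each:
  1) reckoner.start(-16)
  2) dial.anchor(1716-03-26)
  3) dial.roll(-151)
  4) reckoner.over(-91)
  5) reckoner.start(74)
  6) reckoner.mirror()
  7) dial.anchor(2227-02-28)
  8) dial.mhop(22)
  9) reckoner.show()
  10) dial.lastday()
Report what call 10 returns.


Act: reckoner.start[x=-16]
Obs: -16
Act: dial.anchor[d=1716-03-26]
Obs: 1716-03-26
Act: dial.roll[n=-151]
Obs: 1715-10-27
Act: reckoner.over[x=-91]
Obs: 16/91
Act: reckoner.start[x=74]
Obs: 74
Act: reckoner.mirror[]
Obs: -74
Act: dial.anchor[d=2227-02-28]
Obs: 2227-02-28
Act: dial.mhop[n=22]
Obs: 2228-12-28
Act: reckoner.show[]
Obs: -74
Act: dial.lastday[]
Obs: 2228-12-31

Answer: 2228-12-31


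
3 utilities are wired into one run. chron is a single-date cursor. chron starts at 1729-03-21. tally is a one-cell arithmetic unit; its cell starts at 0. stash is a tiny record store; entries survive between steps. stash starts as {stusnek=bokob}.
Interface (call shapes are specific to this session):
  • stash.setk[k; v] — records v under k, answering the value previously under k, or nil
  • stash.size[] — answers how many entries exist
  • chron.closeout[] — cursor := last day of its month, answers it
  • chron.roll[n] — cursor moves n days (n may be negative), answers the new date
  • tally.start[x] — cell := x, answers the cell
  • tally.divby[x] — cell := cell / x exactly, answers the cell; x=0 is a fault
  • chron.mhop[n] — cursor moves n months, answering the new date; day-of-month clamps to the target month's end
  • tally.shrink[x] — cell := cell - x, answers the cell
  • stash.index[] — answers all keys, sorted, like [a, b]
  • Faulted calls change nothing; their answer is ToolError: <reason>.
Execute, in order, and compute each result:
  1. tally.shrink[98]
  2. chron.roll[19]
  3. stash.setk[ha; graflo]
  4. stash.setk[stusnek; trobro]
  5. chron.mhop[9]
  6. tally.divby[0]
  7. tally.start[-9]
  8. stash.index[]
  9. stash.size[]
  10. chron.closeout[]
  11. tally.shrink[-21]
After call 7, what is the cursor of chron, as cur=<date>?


==> shrink(x=98)
<== -98
==> roll(n=19)
<== 1729-04-09
==> setk(k=ha, v=graflo)
<== nil
==> setk(k=stusnek, v=trobro)
<== bokob
==> mhop(n=9)
<== 1730-01-09
==> divby(x=0)
<== ToolError: division by zero
==> start(x=-9)
<== -9
==> index()
<== [ha, stusnek]
==> size()
<== 2
==> closeout()
<== 1730-01-31
==> shrink(x=-21)
<== 12

Answer: cur=1730-01-09


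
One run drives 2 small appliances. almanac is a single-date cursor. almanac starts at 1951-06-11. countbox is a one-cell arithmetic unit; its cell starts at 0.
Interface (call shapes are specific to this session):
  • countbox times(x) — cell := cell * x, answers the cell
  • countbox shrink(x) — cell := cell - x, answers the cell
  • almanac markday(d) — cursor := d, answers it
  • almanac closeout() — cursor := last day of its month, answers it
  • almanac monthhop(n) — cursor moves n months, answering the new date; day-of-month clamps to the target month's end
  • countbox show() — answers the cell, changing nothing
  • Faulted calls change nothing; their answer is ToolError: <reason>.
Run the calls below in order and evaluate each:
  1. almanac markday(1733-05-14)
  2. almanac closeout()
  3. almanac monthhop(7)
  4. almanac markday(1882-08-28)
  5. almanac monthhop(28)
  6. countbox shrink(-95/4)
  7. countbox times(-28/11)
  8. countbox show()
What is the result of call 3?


% almanac markday d='1733-05-14'
:: 1733-05-14
% almanac closeout
:: 1733-05-31
% almanac monthhop n='7'
:: 1733-12-31
% almanac markday d='1882-08-28'
:: 1882-08-28
% almanac monthhop n='28'
:: 1884-12-28
% countbox shrink x='-95/4'
:: 95/4
% countbox times x='-28/11'
:: -665/11
% countbox show
:: -665/11

Answer: 1733-12-31


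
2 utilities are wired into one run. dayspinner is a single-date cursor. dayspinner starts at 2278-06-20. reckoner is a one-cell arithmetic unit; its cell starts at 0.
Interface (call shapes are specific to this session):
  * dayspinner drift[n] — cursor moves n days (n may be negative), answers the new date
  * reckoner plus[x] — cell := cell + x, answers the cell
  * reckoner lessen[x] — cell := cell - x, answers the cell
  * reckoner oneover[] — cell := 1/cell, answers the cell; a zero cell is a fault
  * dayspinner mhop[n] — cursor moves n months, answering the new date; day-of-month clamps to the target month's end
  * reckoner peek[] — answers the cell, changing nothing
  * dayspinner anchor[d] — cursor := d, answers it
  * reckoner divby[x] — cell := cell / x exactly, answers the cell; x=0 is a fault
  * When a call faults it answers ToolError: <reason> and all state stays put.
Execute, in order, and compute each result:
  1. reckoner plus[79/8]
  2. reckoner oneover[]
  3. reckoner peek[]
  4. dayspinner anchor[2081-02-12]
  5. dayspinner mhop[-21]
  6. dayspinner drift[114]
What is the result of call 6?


$ reckoner plus x='79/8'
  79/8
$ reckoner oneover
  8/79
$ reckoner peek
  8/79
$ dayspinner anchor d='2081-02-12'
  2081-02-12
$ dayspinner mhop n='-21'
  2079-05-12
$ dayspinner drift n='114'
  2079-09-03

Answer: 2079-09-03


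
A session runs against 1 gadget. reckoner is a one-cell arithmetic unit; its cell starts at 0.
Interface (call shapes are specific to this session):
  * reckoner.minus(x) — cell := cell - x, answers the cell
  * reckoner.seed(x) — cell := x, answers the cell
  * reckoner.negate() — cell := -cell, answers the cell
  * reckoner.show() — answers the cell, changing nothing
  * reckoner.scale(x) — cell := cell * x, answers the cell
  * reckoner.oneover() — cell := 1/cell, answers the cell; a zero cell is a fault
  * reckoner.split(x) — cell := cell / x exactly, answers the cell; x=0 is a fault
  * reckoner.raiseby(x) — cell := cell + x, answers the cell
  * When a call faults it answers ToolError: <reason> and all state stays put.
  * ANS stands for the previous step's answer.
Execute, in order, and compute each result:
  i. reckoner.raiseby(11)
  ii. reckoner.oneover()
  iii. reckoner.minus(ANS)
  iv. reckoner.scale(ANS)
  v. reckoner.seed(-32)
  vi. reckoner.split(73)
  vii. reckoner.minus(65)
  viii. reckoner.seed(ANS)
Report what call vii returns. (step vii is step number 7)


Answer: -4777/73

Derivation:
~$ reckoner.raiseby x: 11
  11
~$ reckoner.oneover
  1/11
~$ reckoner.minus x: ANS
  0
~$ reckoner.scale x: ANS
  0
~$ reckoner.seed x: -32
  -32
~$ reckoner.split x: 73
  -32/73
~$ reckoner.minus x: 65
  -4777/73
~$ reckoner.seed x: ANS
  -4777/73


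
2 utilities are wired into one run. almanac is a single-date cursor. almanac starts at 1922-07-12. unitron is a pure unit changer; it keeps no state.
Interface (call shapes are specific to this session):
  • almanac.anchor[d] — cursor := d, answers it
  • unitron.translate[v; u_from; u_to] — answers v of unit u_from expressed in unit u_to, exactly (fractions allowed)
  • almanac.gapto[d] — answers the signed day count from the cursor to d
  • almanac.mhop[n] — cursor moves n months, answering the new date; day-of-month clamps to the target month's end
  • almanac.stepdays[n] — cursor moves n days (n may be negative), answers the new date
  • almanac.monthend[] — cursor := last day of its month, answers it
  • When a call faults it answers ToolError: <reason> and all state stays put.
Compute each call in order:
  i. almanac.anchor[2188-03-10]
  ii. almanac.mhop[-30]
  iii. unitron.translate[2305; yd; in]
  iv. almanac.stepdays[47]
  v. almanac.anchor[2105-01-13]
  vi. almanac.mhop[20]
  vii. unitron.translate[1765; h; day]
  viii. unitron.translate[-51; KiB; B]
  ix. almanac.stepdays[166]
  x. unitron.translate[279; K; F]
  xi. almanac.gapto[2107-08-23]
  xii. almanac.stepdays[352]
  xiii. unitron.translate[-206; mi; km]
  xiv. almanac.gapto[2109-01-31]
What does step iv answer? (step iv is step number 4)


Answer: 2185-10-27

Derivation:
-- almanac.anchor(d→2188-03-10) : 2188-03-10
-- almanac.mhop(n→-30) : 2185-09-10
-- unitron.translate(v→2305, u_from→yd, u_to→in) : 82980
-- almanac.stepdays(n→47) : 2185-10-27
-- almanac.anchor(d→2105-01-13) : 2105-01-13
-- almanac.mhop(n→20) : 2106-09-13
-- unitron.translate(v→1765, u_from→h, u_to→day) : 1765/24
-- unitron.translate(v→-51, u_from→KiB, u_to→B) : -52224
-- almanac.stepdays(n→166) : 2107-02-26
-- unitron.translate(v→279, u_from→K, u_to→F) : 4253/100
-- almanac.gapto(d→2107-08-23) : 178
-- almanac.stepdays(n→352) : 2108-02-13
-- unitron.translate(v→-206, u_from→mi, u_to→km) : -5180076/15625
-- almanac.gapto(d→2109-01-31) : 353


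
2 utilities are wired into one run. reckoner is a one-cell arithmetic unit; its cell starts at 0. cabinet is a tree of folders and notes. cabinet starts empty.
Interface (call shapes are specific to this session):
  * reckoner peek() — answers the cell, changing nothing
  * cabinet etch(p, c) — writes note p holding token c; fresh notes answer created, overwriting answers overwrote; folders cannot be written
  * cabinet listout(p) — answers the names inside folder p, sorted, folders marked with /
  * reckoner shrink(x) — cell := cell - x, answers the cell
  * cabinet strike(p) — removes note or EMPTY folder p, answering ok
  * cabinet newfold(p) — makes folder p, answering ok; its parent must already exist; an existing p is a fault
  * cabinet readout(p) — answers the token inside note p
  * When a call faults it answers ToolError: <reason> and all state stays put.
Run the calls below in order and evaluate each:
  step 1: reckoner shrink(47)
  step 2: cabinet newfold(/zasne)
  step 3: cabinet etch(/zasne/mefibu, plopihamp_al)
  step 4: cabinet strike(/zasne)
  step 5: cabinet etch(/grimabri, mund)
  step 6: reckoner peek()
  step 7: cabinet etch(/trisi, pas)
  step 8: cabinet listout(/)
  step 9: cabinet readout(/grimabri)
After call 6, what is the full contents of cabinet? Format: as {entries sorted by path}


I call reckoner shrink with 47, and see -47.
I try cabinet newfold with /zasne, which returns ok.
Invoking cabinet etch with /zasne/mefibu, plopihamp_al, yielding created.
Using cabinet strike with /zasne, and see ToolError: not empty.
Using cabinet etch with /grimabri, mund, which returns created.
I invoke reckoner peek, yielding -47.
Next I call cabinet etch with /trisi, pas, and observe created.
Then cabinet listout with /, — result: [grimabri, trisi, zasne/].
I invoke cabinet readout with /grimabri, → mund.

Answer: {grimabri=mund, zasne/, zasne/mefibu=plopihamp_al}


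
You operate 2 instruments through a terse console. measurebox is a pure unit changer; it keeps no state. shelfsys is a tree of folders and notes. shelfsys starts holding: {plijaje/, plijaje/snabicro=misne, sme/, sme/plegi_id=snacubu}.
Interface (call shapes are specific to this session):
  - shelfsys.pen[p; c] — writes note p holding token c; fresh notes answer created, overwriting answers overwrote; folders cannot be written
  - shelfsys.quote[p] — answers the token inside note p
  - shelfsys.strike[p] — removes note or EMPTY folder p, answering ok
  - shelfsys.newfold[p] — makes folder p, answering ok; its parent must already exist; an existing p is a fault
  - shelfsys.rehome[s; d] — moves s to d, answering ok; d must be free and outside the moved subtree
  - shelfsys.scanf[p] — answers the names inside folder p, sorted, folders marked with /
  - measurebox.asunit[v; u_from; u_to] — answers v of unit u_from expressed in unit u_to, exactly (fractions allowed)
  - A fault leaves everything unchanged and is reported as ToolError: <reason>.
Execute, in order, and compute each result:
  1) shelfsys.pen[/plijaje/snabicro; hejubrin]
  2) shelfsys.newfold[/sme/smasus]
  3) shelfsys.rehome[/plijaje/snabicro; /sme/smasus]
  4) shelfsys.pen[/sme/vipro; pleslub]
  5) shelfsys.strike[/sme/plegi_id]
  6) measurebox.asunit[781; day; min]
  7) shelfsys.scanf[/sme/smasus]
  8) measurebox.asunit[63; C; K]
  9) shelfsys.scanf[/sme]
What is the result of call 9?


Using shelfsys.pen using p=/plijaje/snabicro, c=hejubrin, and see overwrote.
Then shelfsys.newfold using p=/sme/smasus: ok.
I call shelfsys.rehome using s=/plijaje/snabicro, d=/sme/smasus, and observe ToolError: exists.
Then shelfsys.pen using p=/sme/vipro, c=pleslub, giving created.
I try shelfsys.strike using p=/sme/plegi_id: ok.
Invoking measurebox.asunit using v=781, u_from=day, u_to=min, → 1124640.
Next I call shelfsys.scanf using p=/sme/smasus: [].
Then measurebox.asunit using v=63, u_from=C, u_to=K, and see 6723/20.
I call shelfsys.scanf using p=/sme, → [smasus/, vipro].

Answer: [smasus/, vipro]


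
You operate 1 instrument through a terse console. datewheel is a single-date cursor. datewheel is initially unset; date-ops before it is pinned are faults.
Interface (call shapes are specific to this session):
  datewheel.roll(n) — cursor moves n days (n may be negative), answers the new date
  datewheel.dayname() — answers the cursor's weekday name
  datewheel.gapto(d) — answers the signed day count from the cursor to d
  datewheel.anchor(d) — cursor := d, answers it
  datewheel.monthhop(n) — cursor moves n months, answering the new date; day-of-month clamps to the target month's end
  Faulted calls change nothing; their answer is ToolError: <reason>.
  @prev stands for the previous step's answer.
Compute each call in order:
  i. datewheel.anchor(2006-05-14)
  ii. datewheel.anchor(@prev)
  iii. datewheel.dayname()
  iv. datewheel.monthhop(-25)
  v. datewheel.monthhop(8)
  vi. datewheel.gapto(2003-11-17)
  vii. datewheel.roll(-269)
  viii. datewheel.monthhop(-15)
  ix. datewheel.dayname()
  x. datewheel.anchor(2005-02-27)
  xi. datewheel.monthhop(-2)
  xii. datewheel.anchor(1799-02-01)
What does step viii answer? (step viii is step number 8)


Answer: 2002-12-20

Derivation:
[in] datewheel.anchor d='2006-05-14'
[out] 2006-05-14
[in] datewheel.anchor d='@prev'
[out] 2006-05-14
[in] datewheel.dayname
[out] Sunday
[in] datewheel.monthhop n='-25'
[out] 2004-04-14
[in] datewheel.monthhop n='8'
[out] 2004-12-14
[in] datewheel.gapto d='2003-11-17'
[out] -393
[in] datewheel.roll n='-269'
[out] 2004-03-20
[in] datewheel.monthhop n='-15'
[out] 2002-12-20
[in] datewheel.dayname
[out] Friday
[in] datewheel.anchor d='2005-02-27'
[out] 2005-02-27
[in] datewheel.monthhop n='-2'
[out] 2004-12-27
[in] datewheel.anchor d='1799-02-01'
[out] 1799-02-01


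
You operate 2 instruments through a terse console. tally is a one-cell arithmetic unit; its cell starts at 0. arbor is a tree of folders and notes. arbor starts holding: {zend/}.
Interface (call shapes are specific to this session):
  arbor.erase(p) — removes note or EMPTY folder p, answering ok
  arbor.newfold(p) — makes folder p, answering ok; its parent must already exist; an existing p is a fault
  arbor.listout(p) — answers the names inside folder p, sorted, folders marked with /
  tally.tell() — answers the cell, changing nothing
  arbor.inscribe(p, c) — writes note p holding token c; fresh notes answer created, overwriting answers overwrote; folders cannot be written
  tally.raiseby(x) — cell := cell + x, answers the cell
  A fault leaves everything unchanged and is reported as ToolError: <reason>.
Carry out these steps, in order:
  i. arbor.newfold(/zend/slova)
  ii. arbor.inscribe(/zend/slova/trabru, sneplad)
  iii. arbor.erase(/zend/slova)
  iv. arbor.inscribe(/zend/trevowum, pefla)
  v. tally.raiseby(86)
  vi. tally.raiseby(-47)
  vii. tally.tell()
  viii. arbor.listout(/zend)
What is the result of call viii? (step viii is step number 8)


~$ arbor.newfold p→/zend/slova
  ok
~$ arbor.inscribe p→/zend/slova/trabru c→sneplad
  created
~$ arbor.erase p→/zend/slova
  ToolError: not empty
~$ arbor.inscribe p→/zend/trevowum c→pefla
  created
~$ tally.raiseby x→86
  86
~$ tally.raiseby x→-47
  39
~$ tally.tell
  39
~$ arbor.listout p→/zend
  [slova/, trevowum]

Answer: [slova/, trevowum]


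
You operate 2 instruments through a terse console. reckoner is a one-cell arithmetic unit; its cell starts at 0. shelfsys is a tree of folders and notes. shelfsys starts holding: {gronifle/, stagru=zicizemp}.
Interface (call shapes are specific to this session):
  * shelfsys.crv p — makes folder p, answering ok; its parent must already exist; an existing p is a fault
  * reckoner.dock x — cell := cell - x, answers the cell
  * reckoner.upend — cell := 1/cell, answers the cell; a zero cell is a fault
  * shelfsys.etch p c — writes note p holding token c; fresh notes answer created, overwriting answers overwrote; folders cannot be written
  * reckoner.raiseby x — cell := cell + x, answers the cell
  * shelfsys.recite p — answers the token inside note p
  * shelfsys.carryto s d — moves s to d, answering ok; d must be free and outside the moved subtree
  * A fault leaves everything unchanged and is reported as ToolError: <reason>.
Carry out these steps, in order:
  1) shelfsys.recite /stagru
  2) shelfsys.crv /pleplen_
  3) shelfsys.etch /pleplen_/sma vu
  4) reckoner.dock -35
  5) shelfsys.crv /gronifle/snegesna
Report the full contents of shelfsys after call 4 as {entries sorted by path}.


Answer: {gronifle/, pleplen_/, pleplen_/sma=vu, stagru=zicizemp}

Derivation:
→ recite(p: /stagru)
← zicizemp
→ crv(p: /pleplen_)
← ok
→ etch(p: /pleplen_/sma, c: vu)
← created
→ dock(x: -35)
← 35
→ crv(p: /gronifle/snegesna)
← ok


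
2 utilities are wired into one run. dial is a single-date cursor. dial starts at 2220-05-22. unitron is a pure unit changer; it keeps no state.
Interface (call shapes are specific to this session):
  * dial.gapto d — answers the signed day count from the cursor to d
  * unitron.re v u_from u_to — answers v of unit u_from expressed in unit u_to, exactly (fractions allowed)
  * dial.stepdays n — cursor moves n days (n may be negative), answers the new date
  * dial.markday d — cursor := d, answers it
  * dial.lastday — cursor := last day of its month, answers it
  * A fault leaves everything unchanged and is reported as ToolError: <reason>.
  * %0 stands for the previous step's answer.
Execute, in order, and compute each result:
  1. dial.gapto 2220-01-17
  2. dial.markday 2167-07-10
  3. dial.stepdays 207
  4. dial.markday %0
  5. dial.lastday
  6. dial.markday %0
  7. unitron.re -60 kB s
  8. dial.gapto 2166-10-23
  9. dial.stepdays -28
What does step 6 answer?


-> dial.gapto(d: 2220-01-17)
<- -126
-> dial.markday(d: 2167-07-10)
<- 2167-07-10
-> dial.stepdays(n: 207)
<- 2168-02-02
-> dial.markday(d: %0)
<- 2168-02-02
-> dial.lastday()
<- 2168-02-29
-> dial.markday(d: %0)
<- 2168-02-29
-> unitron.re(v: -60, u_from: kB, u_to: s)
<- ToolError: incompatible units
-> dial.gapto(d: 2166-10-23)
<- -494
-> dial.stepdays(n: -28)
<- 2168-02-01

Answer: 2168-02-29


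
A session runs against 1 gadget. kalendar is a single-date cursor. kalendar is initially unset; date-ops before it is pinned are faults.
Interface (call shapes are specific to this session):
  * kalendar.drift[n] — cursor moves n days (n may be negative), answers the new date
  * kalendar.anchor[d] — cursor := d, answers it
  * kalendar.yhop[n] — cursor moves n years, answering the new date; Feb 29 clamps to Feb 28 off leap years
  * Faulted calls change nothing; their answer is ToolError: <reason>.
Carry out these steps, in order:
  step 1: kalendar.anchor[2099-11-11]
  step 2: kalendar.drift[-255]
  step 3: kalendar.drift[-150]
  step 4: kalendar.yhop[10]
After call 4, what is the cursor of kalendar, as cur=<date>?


Answer: cur=2108-10-02

Derivation:
-- anchor(d=2099-11-11) : 2099-11-11
-- drift(n=-255) : 2099-03-01
-- drift(n=-150) : 2098-10-02
-- yhop(n=10) : 2108-10-02


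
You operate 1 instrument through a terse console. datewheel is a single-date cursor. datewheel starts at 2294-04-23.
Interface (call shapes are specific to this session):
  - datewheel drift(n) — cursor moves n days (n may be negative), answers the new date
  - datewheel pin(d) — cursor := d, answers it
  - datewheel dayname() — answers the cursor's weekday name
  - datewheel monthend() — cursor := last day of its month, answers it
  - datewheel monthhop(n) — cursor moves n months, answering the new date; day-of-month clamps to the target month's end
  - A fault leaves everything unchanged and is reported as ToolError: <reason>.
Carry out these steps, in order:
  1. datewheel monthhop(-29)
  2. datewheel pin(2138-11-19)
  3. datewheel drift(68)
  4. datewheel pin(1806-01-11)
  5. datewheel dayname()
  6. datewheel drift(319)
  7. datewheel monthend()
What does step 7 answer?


Do: datewheel monthhop[n→-29]
See: 2291-11-23
Do: datewheel pin[d→2138-11-19]
See: 2138-11-19
Do: datewheel drift[n→68]
See: 2139-01-26
Do: datewheel pin[d→1806-01-11]
See: 1806-01-11
Do: datewheel dayname[]
See: Saturday
Do: datewheel drift[n→319]
See: 1806-11-26
Do: datewheel monthend[]
See: 1806-11-30

Answer: 1806-11-30


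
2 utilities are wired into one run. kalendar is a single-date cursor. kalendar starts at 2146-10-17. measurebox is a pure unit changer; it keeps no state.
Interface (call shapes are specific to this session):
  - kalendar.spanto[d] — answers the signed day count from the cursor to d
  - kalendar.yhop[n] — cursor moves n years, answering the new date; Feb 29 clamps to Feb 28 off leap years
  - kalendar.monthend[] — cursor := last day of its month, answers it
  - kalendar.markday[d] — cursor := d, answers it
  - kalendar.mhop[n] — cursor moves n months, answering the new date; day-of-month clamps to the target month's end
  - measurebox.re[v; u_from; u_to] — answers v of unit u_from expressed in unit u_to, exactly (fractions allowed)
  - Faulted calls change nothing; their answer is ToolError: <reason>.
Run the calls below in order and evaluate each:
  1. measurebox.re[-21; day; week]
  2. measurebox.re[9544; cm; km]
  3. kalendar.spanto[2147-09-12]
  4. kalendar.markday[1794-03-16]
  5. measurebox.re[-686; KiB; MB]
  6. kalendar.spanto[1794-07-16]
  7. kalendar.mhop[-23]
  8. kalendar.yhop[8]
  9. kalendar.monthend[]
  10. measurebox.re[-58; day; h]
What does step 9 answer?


Answer: 1800-04-30

Derivation:
~$ re v→-21 u_from→day u_to→week
= -3
~$ re v→9544 u_from→cm u_to→km
= 1193/12500
~$ spanto d→2147-09-12
= 330
~$ markday d→1794-03-16
= 1794-03-16
~$ re v→-686 u_from→KiB u_to→MB
= -10976/15625
~$ spanto d→1794-07-16
= 122
~$ mhop n→-23
= 1792-04-16
~$ yhop n→8
= 1800-04-16
~$ monthend
= 1800-04-30
~$ re v→-58 u_from→day u_to→h
= -1392


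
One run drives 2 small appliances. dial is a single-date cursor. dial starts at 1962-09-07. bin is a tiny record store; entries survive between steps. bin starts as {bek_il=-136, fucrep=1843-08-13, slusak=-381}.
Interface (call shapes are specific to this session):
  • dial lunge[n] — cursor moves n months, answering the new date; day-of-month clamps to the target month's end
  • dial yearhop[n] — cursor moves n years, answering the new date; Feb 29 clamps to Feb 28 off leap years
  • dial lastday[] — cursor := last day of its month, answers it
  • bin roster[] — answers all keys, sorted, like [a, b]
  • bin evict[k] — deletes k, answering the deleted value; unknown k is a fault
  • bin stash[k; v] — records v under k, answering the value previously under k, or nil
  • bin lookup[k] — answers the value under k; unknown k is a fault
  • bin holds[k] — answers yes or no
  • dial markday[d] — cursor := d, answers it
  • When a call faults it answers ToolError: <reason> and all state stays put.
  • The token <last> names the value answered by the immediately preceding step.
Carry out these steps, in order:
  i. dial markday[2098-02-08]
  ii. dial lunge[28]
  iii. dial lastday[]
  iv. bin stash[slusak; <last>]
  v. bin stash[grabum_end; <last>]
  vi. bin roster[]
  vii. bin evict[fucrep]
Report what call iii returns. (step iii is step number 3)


% dial markday(d: 2098-02-08) : 2098-02-08
% dial lunge(n: 28) : 2100-06-08
% dial lastday() : 2100-06-30
% bin stash(k: slusak, v: <last>) : -381
% bin stash(k: grabum_end, v: <last>) : nil
% bin roster() : [bek_il, fucrep, grabum_end, slusak]
% bin evict(k: fucrep) : 1843-08-13

Answer: 2100-06-30


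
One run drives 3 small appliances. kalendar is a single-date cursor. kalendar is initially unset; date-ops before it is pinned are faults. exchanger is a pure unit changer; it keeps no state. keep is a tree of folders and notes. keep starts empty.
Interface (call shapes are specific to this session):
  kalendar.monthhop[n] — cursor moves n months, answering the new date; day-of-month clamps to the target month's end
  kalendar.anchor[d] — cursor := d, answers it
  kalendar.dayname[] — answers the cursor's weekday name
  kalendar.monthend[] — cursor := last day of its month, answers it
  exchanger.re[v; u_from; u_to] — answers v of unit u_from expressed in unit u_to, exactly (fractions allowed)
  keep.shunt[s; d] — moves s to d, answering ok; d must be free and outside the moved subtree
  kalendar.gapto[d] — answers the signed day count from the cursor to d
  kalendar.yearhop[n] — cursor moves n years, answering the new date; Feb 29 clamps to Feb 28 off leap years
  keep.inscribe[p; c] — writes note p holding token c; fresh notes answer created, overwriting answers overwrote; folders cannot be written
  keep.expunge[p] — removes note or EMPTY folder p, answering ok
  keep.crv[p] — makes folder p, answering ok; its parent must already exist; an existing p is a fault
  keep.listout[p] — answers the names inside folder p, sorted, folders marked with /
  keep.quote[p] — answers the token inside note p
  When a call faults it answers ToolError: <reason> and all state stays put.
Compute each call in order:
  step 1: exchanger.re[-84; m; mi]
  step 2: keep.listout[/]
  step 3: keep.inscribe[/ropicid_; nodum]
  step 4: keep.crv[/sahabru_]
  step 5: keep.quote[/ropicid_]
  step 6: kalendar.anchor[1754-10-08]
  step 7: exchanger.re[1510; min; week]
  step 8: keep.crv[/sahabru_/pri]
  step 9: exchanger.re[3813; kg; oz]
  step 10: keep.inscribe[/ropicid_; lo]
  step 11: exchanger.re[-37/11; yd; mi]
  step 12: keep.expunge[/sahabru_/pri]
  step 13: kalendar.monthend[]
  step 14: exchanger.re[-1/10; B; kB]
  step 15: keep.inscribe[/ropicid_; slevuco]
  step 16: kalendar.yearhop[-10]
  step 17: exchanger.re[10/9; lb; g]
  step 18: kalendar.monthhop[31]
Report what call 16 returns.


I use exchanger.re on v=-84, u_from=m, u_to=mi, which returns -875/16764.
Next I call keep.listout on p=/: [].
Next I call keep.inscribe on p=/ropicid_, c=nodum, yielding created.
I use keep.crv on p=/sahabru_, which returns ok.
I call keep.quote on p=/ropicid_, → nodum.
I run kalendar.anchor on d=1754-10-08, — result: 1754-10-08.
Next I call exchanger.re on v=1510, u_from=min, u_to=week, and observe 151/1008.
Next I call keep.crv on p=/sahabru_/pri, — result: ok.
I use exchanger.re on v=3813, u_from=kg, u_to=oz, giving 6100800000000/45359237.
I run keep.inscribe on p=/ropicid_, c=lo, — result: overwrote.
Invoking exchanger.re on v=-37/11, u_from=yd, u_to=mi, — result: -37/19360.
Calling keep.expunge on p=/sahabru_/pri: ok.
I invoke kalendar.monthend(), which returns 1754-10-31.
Calling exchanger.re on v=-1/10, u_from=B, u_to=kB, which returns -1/10000.
I call keep.inscribe on p=/ropicid_, c=slevuco, and observe overwrote.
I use kalendar.yearhop on n=-10, and observe 1744-10-31.
Next I call exchanger.re on v=10/9, u_from=lb, u_to=g, and get 45359237/90000.
Calling kalendar.monthhop on n=31: 1747-05-31.

Answer: 1744-10-31


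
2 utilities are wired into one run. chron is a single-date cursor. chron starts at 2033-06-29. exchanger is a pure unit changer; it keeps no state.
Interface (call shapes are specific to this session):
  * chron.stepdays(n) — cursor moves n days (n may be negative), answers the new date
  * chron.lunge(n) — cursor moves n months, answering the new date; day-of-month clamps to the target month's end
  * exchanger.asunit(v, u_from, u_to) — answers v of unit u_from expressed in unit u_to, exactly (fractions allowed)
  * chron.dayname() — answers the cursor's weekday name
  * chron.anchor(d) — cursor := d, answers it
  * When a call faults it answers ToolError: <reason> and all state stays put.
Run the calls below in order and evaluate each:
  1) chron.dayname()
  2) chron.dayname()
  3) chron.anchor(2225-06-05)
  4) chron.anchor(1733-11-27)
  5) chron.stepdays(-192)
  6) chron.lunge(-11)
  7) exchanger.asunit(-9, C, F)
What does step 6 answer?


>> dayname()
<< Wednesday
>> dayname()
<< Wednesday
>> anchor(d→2225-06-05)
<< 2225-06-05
>> anchor(d→1733-11-27)
<< 1733-11-27
>> stepdays(n→-192)
<< 1733-05-19
>> lunge(n→-11)
<< 1732-06-19
>> asunit(v→-9, u_from→C, u_to→F)
<< 79/5

Answer: 1732-06-19
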